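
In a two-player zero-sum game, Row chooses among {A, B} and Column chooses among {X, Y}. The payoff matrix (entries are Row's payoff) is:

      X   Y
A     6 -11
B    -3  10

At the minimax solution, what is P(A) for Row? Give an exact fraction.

13/30

Row minima: A → -11, B → -3; maximin = -3.
Column maxima: X → 6, Y → 10; minimax = 6.
-3 ≠ 6, so there is no saddle point; optimal play is mixed.
Let Row play A with probability p. Expected payoff against X: 6p + (-3)(1−p) = 9p − 3; against Y: (-11)p + 10(1−p) = −21p + 10.
Setting these equal: 9p − 3 = −21p + 10 ⇒ 30p = 13 ⇒ p = 13/30, and the value is (9)·(13/30) − 3 = 9/10.
For Column: with q = P(X), equating A's and B's payoffs gives 17q − 11 = −13q + 10 ⇒ q = 7/10.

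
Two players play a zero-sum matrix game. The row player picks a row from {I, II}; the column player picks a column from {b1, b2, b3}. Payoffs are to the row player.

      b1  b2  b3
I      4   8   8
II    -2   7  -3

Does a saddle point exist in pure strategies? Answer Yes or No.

Yes

Row minima: I → 4, II → -3; maximin = 4.
Column maxima: b1 → 4, b2 → 8, b3 → 8; minimax = 4.
maximin = minimax = 4, so a saddle point exists.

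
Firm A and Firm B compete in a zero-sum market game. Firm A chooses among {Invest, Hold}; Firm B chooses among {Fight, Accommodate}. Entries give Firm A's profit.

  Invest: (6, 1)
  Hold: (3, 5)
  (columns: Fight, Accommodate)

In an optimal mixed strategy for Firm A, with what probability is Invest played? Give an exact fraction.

Row minima: Invest → 1, Hold → 3; maximin = 3.
Column maxima: Fight → 6, Accommodate → 5; minimax = 5.
3 ≠ 5, so there is no saddle point; optimal play is mixed.
Let Firm A play Invest with probability p. Expected payoff against Fight: 6p + 3(1−p) = 3p + 3; against Accommodate: 1p + 5(1−p) = −4p + 5.
Setting these equal: 3p + 3 = −4p + 5 ⇒ 7p = 2 ⇒ p = 2/7, and the value is (3)·(2/7) + 3 = 27/7.
For Firm B: with q = P(Fight), equating Invest's and Hold's payoffs gives 5q + 1 = −2q + 5 ⇒ q = 4/7.

2/7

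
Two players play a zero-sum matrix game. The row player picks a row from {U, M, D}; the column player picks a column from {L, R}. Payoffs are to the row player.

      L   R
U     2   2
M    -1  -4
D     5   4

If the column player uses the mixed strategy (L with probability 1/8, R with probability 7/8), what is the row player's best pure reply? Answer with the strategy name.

D

Expected payoff of U: (1/8)·2 + (7/8)·2 = 2.
Expected payoff of M: (1/8)·(-1) + (7/8)·(-4) = -29/8.
Expected payoff of D: (1/8)·5 + (7/8)·4 = 33/8.
The largest is 33/8, so the row player's best response is D.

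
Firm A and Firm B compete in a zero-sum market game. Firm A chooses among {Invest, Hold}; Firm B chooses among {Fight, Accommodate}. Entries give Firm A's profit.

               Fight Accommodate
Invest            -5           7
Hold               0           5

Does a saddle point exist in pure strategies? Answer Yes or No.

Yes

Row minima: Invest → -5, Hold → 0; maximin = 0.
Column maxima: Fight → 0, Accommodate → 7; minimax = 0.
maximin = minimax = 0, so a saddle point exists.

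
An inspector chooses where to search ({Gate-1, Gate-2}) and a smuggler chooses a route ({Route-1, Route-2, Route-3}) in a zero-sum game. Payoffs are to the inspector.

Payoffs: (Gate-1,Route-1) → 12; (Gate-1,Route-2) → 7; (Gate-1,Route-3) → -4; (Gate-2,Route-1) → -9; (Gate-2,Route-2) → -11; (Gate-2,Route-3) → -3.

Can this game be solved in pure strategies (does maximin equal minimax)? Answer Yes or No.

Row minima: Gate-1 → -4, Gate-2 → -11; maximin = -4.
Column maxima: Route-1 → 12, Route-2 → 7, Route-3 → -3; minimax = -3.
-4 ≠ -3, so no pure-strategy equilibrium exists.

No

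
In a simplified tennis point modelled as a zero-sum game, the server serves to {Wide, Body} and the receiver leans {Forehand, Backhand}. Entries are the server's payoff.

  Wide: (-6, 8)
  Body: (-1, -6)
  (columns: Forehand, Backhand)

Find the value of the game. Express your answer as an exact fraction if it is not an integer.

-44/19

Row minima: Wide → -6, Body → -6; maximin = -6.
Column maxima: Forehand → -1, Backhand → 8; minimax = -1.
-6 ≠ -1, so there is no saddle point; optimal play is mixed.
Let the server play Wide with probability p. Expected payoff against Forehand: (-6)p + (-1)(1−p) = −5p − 1; against Backhand: 8p + (-6)(1−p) = 14p − 6.
Setting these equal: −5p − 1 = 14p − 6 ⇒ −19p = -5 ⇒ p = 5/19, and the value is (-5)·(5/19) − 1 = -44/19.
For the receiver: with q = P(Forehand), equating Wide's and Body's payoffs gives −14q + 8 = 5q − 6 ⇒ q = 14/19.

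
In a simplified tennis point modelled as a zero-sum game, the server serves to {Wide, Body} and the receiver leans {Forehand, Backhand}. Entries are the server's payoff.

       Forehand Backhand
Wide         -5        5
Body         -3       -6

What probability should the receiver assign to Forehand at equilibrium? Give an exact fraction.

Row minima: Wide → -5, Body → -6; maximin = -5.
Column maxima: Forehand → -3, Backhand → 5; minimax = -3.
-5 ≠ -3, so there is no saddle point; optimal play is mixed.
Let the server play Wide with probability p. Expected payoff against Forehand: (-5)p + (-3)(1−p) = −2p − 3; against Backhand: 5p + (-6)(1−p) = 11p − 6.
Setting these equal: −2p − 3 = 11p − 6 ⇒ −13p = -3 ⇒ p = 3/13, and the value is (-2)·(3/13) − 3 = -45/13.
For the receiver: with q = P(Forehand), equating Wide's and Body's payoffs gives −10q + 5 = 3q − 6 ⇒ q = 11/13.

11/13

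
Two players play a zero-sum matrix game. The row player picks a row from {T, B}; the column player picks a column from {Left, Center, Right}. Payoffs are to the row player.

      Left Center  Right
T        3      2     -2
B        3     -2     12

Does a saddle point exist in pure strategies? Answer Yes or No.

No

Row minima: T → -2, B → -2; maximin = -2.
Column maxima: Left → 3, Center → 2, Right → 12; minimax = 2.
-2 ≠ 2, so no pure-strategy equilibrium exists.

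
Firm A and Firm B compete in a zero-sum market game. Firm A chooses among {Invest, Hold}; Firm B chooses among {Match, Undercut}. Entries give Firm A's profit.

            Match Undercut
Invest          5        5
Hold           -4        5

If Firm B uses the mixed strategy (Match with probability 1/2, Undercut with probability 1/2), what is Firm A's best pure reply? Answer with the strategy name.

Expected payoff of Invest: (1/2)·5 + (1/2)·5 = 5.
Expected payoff of Hold: (1/2)·(-4) + (1/2)·5 = 1/2.
The largest is 5, so Firm A's best response is Invest.

Invest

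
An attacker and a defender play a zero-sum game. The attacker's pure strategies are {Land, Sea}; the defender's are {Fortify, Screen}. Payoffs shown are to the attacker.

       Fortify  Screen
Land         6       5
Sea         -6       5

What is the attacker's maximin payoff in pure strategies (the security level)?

5

Row minima: Land → 5, Sea → -6.
The best of these is 5.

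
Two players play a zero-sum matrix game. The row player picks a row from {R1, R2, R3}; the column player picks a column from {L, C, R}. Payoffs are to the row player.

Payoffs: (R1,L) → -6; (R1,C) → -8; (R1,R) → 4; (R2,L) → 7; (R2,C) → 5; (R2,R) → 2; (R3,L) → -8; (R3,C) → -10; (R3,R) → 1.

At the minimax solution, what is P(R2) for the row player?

4/5

Row minima: R1 → -8, R2 → 2, R3 → -10; maximin = 2.
Column maxima: L → 7, C → 5, R → 4; minimax = 4.
2 ≠ 4, so there is no saddle point; optimal play is mixed.
R3 is strictly dominated by R1, so the row player never plays it.
L is strictly dominated by C (it gives the row player strictly more in every row), so the column player never plays it.
On the remaining 2×2 (R1, R2 vs C, R):
Let the row player play R1 with probability p. Expected payoff against C: (-8)p + 5(1−p) = −13p + 5; against R: 4p + 2(1−p) = 2p + 2.
Setting these equal: −13p + 5 = 2p + 2 ⇒ −15p = -3 ⇒ p = 1/5, and the value is (-13)·(1/5) + 5 = 12/5.
For the column player: with q = P(C), equating R1's and R2's payoffs gives −12q + 4 = 3q + 2 ⇒ q = 2/15.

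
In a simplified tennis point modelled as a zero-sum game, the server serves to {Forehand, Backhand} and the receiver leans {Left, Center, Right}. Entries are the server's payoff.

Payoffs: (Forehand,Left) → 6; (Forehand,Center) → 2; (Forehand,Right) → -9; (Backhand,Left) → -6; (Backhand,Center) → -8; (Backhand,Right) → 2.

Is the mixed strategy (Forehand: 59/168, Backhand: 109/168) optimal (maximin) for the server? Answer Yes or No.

Against Left this mix gives (59/168)·6 + (109/168)·(-6) = -25/14.
Against Center this mix gives (59/168)·2 + (109/168)·(-8) = -377/84.
Against Right this mix gives (59/168)·(-9) + (109/168)·2 = -313/168.
The receiver will play Center, holding the server to -377/84. Shifting weight toward the row that does better against Center would raise this floor (the equalizing mix achieves -68/21 against both Center and Right), so the proposed strategy is not optimal.

No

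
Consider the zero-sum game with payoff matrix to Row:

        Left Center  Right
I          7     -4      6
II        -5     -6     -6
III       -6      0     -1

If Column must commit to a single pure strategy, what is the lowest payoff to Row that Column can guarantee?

0

Column maxima: Left → 7, Center → 0, Right → 6.
The smallest of these is 0.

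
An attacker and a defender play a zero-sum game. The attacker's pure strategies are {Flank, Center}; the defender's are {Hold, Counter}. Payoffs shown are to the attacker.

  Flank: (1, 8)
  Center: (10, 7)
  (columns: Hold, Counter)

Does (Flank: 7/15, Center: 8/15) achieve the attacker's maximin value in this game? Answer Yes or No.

No

Against Hold this mix gives (7/15)·1 + (8/15)·10 = 29/5.
Against Counter this mix gives (7/15)·8 + (8/15)·7 = 112/15.
The defender will play Hold, holding the attacker to 29/5. Shifting weight toward the row that does better against Hold would raise this floor (the equalizing mix achieves 73/10 against both Hold and Counter), so the proposed strategy is not optimal.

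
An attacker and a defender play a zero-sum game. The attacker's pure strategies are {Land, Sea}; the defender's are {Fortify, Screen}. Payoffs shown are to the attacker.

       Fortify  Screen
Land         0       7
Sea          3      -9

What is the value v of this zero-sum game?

Row minima: Land → 0, Sea → -9; maximin = 0.
Column maxima: Fortify → 3, Screen → 7; minimax = 3.
0 ≠ 3, so there is no saddle point; optimal play is mixed.
Let the attacker play Land with probability p. Expected payoff against Fortify: 0p + 3(1−p) = −3p + 3; against Screen: 7p + (-9)(1−p) = 16p − 9.
Setting these equal: −3p + 3 = 16p − 9 ⇒ −19p = -12 ⇒ p = 12/19, and the value is (-3)·(12/19) + 3 = 21/19.
For the defender: with q = P(Fortify), equating Land's and Sea's payoffs gives −7q + 7 = 12q − 9 ⇒ q = 16/19.

21/19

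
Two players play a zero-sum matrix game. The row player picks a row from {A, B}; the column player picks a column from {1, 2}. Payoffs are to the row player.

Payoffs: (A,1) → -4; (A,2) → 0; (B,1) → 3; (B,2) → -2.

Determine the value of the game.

Row minima: A → -4, B → -2; maximin = -2.
Column maxima: 1 → 3, 2 → 0; minimax = 0.
-2 ≠ 0, so there is no saddle point; optimal play is mixed.
Let the row player play A with probability p. Expected payoff against 1: (-4)p + 3(1−p) = −7p + 3; against 2: 0p + (-2)(1−p) = 2p − 2.
Setting these equal: −7p + 3 = 2p − 2 ⇒ −9p = -5 ⇒ p = 5/9, and the value is (-7)·(5/9) + 3 = -8/9.
For the column player: with q = P(1), equating A's and B's payoffs gives −4q = 5q − 2 ⇒ q = 2/9.

-8/9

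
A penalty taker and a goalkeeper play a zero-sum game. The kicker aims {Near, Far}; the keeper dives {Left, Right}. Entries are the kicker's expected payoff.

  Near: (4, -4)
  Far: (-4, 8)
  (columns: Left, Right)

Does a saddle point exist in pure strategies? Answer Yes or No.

No

Row minima: Near → -4, Far → -4; maximin = -4.
Column maxima: Left → 4, Right → 8; minimax = 4.
-4 ≠ 4, so no pure-strategy equilibrium exists.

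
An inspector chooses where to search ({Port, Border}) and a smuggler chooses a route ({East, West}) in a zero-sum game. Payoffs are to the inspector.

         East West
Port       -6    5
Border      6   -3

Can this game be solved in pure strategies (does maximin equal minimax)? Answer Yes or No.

Row minima: Port → -6, Border → -3; maximin = -3.
Column maxima: East → 6, West → 5; minimax = 5.
-3 ≠ 5, so no pure-strategy equilibrium exists.

No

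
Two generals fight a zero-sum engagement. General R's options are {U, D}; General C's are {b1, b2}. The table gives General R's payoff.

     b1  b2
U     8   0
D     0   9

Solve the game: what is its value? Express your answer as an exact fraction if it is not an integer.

72/17

Row minima: U → 0, D → 0; maximin = 0.
Column maxima: b1 → 8, b2 → 9; minimax = 8.
0 ≠ 8, so there is no saddle point; optimal play is mixed.
Let General R play U with probability p. Expected payoff against b1: 8p + 0(1−p) = 8p; against b2: 0p + 9(1−p) = −9p + 9.
Setting these equal: 8p = −9p + 9 ⇒ 17p = 9 ⇒ p = 9/17, and the value is (8)·(9/17) = 72/17.
For General C: with q = P(b1), equating U's and D's payoffs gives 8q = −9q + 9 ⇒ q = 9/17.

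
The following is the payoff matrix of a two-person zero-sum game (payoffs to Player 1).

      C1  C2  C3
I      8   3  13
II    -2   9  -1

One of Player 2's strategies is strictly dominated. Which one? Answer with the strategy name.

C3

C1 holds Player 1's payoff strictly below C3 in every row: 8 < 13, -2 < -1.
So C3 is strictly dominated for Player 2.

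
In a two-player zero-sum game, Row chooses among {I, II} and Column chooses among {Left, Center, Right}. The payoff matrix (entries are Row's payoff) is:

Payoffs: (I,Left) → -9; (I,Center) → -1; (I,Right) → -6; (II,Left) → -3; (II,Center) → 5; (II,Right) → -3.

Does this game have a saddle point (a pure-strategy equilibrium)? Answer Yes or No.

Row minima: I → -9, II → -3; maximin = -3.
Column maxima: Left → -3, Center → 5, Right → -3; minimax = -3.
maximin = minimax = -3, so a saddle point exists.

Yes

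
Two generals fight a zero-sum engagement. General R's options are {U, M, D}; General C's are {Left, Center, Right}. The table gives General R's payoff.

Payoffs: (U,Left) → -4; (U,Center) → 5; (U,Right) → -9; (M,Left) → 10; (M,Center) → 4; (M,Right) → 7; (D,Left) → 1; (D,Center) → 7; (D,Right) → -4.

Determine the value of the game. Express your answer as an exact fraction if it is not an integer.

Row minima: U → -9, M → 4, D → -4; maximin = 4.
Column maxima: Left → 10, Center → 7, Right → 7; minimax = 7.
4 ≠ 7, so there is no saddle point; optimal play is mixed.
U is strictly dominated by D, so General R never plays it.
Left is strictly dominated by Right (it gives General R strictly more in every row), so General C never plays it.
On the remaining 2×2 (M, D vs Center, Right):
Let General R play M with probability p. Expected payoff against Center: 4p + 7(1−p) = −3p + 7; against Right: 7p + (-4)(1−p) = 11p − 4.
Setting these equal: −3p + 7 = 11p − 4 ⇒ −14p = -11 ⇒ p = 11/14, and the value is (-3)·(11/14) + 7 = 65/14.
For General C: with q = P(Center), equating M's and D's payoffs gives −3q + 7 = 11q − 4 ⇒ q = 11/14.

65/14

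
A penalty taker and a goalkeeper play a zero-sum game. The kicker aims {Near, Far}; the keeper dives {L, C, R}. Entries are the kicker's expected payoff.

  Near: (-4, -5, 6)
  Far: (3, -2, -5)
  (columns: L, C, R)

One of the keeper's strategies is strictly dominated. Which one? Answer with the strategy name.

L

C holds the kicker's payoff strictly below L in every row: -5 < -4, -2 < 3.
So L is strictly dominated for the keeper.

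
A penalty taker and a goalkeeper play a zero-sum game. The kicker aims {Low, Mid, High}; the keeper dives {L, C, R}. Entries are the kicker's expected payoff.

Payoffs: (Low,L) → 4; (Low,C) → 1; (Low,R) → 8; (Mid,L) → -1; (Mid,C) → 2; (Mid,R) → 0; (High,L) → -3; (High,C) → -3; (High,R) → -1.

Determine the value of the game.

Row minima: Low → 1, Mid → -1, High → -3; maximin = 1.
Column maxima: L → 4, C → 2, R → 8; minimax = 2.
1 ≠ 2, so there is no saddle point; optimal play is mixed.
High is strictly dominated by Low, so the kicker never plays it.
R is strictly dominated by L (it gives the kicker strictly more in every row), so the keeper never plays it.
On the remaining 2×2 (Low, Mid vs L, C):
Let the kicker play Low with probability p. Expected payoff against L: 4p + (-1)(1−p) = 5p − 1; against C: 1p + 2(1−p) = −p + 2.
Setting these equal: 5p − 1 = −p + 2 ⇒ 6p = 3 ⇒ p = 1/2, and the value is (5)·(1/2) − 1 = 3/2.
For the keeper: with q = P(L), equating Low's and Mid's payoffs gives 3q + 1 = −3q + 2 ⇒ q = 1/6.

3/2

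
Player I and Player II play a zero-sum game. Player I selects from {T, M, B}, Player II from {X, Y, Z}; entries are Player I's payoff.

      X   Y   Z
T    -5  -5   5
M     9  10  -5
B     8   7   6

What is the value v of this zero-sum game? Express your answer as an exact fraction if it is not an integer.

6

Row minima: T → -5, M → -5, B → 6; maximin = 6.
Column maxima: X → 9, Y → 10, Z → 6; minimax = 6.
Since maximin = minimax = 6, there is a saddle point and the value is 6.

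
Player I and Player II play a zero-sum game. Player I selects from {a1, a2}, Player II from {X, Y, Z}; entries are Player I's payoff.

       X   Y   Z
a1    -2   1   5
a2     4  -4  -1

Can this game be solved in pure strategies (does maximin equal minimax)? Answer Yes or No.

Row minima: a1 → -2, a2 → -4; maximin = -2.
Column maxima: X → 4, Y → 1, Z → 5; minimax = 1.
-2 ≠ 1, so no pure-strategy equilibrium exists.

No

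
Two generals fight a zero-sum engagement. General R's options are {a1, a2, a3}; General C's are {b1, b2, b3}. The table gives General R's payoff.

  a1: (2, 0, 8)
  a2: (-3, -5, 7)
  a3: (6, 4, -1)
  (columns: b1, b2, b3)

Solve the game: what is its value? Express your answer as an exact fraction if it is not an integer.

32/13

Row minima: a1 → 0, a2 → -5, a3 → -1; maximin = 0.
Column maxima: b1 → 6, b2 → 4, b3 → 8; minimax = 4.
0 ≠ 4, so there is no saddle point; optimal play is mixed.
a2 is strictly dominated by a1, so General R never plays it.
b1 is strictly dominated by b2 (it gives General R strictly more in every row), so General C never plays it.
On the remaining 2×2 (a1, a3 vs b2, b3):
Let General R play a1 with probability p. Expected payoff against b2: 0p + 4(1−p) = −4p + 4; against b3: 8p + (-1)(1−p) = 9p − 1.
Setting these equal: −4p + 4 = 9p − 1 ⇒ −13p = -5 ⇒ p = 5/13, and the value is (-4)·(5/13) + 4 = 32/13.
For General C: with q = P(b2), equating a1's and a3's payoffs gives −8q + 8 = 5q − 1 ⇒ q = 9/13.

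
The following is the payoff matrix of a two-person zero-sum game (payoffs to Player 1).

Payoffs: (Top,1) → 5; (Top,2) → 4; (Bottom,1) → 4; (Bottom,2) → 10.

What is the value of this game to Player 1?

34/7

Row minima: Top → 4, Bottom → 4; maximin = 4.
Column maxima: 1 → 5, 2 → 10; minimax = 5.
4 ≠ 5, so there is no saddle point; optimal play is mixed.
Let Player 1 play Top with probability p. Expected payoff against 1: 5p + 4(1−p) = p + 4; against 2: 4p + 10(1−p) = −6p + 10.
Setting these equal: p + 4 = −6p + 10 ⇒ 7p = 6 ⇒ p = 6/7, and the value is (1)·(6/7) + 4 = 34/7.
For Player 2: with q = P(1), equating Top's and Bottom's payoffs gives q + 4 = −6q + 10 ⇒ q = 6/7.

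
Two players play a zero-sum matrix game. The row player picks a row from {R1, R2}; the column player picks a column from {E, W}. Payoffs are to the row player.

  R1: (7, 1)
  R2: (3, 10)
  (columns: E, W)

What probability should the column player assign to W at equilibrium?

Row minima: R1 → 1, R2 → 3; maximin = 3.
Column maxima: E → 7, W → 10; minimax = 7.
3 ≠ 7, so there is no saddle point; optimal play is mixed.
Let the row player play R1 with probability p. Expected payoff against E: 7p + 3(1−p) = 4p + 3; against W: 1p + 10(1−p) = −9p + 10.
Setting these equal: 4p + 3 = −9p + 10 ⇒ 13p = 7 ⇒ p = 7/13, and the value is (4)·(7/13) + 3 = 67/13.
For the column player: with q = P(E), equating R1's and R2's payoffs gives 6q + 1 = −7q + 10 ⇒ q = 9/13.

4/13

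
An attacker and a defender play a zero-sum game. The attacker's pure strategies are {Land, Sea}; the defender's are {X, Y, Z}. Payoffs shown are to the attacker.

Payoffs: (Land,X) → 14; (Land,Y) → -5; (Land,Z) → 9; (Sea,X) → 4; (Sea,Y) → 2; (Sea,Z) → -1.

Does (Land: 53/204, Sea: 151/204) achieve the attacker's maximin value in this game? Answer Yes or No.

No

Against X this mix gives (53/204)·14 + (151/204)·4 = 673/102.
Against Y this mix gives (53/204)·(-5) + (151/204)·2 = 37/204.
Against Z this mix gives (53/204)·9 + (151/204)·(-1) = 163/102.
The defender will play Y, holding the attacker to 37/204. Shifting weight toward the row that does better against Y would raise this floor (the equalizing mix achieves 13/17 against both Y and Z), so the proposed strategy is not optimal.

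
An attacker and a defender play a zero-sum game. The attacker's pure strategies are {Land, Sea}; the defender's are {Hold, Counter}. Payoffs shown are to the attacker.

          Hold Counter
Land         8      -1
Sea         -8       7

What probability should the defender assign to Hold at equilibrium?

Row minima: Land → -1, Sea → -8; maximin = -1.
Column maxima: Hold → 8, Counter → 7; minimax = 7.
-1 ≠ 7, so there is no saddle point; optimal play is mixed.
Let the attacker play Land with probability p. Expected payoff against Hold: 8p + (-8)(1−p) = 16p − 8; against Counter: (-1)p + 7(1−p) = −8p + 7.
Setting these equal: 16p − 8 = −8p + 7 ⇒ 24p = 15 ⇒ p = 5/8, and the value is (16)·(5/8) − 8 = 2.
For the defender: with q = P(Hold), equating Land's and Sea's payoffs gives 9q − 1 = −15q + 7 ⇒ q = 1/3.

1/3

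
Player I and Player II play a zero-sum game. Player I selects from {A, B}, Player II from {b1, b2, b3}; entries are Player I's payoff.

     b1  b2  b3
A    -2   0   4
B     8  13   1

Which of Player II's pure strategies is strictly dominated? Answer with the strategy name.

b1 holds Player I's payoff strictly below b2 in every row: -2 < 0, 8 < 13.
So b2 is strictly dominated for Player II.

b2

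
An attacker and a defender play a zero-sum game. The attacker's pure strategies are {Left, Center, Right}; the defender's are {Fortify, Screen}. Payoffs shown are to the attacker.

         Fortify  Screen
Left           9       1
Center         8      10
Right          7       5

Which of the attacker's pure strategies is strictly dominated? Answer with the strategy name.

Center gives a strictly higher payoff than Right against every column: 8 > 7, 10 > 5.
So Right is strictly dominated and the attacker never plays it.

Right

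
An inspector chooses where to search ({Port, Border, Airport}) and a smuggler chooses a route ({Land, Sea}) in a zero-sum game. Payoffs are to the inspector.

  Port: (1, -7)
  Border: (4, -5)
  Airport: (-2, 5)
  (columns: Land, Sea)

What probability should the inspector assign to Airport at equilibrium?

Row minima: Port → -7, Border → -5, Airport → -2; maximin = -2.
Column maxima: Land → 4, Sea → 5; minimax = 4.
-2 ≠ 4, so there is no saddle point; optimal play is mixed.
Port is strictly dominated by Border, so the inspector never plays it.
On the remaining 2×2 (Border, Airport vs Land, Sea):
Let the inspector play Border with probability p. Expected payoff against Land: 4p + (-2)(1−p) = 6p − 2; against Sea: (-5)p + 5(1−p) = −10p + 5.
Setting these equal: 6p − 2 = −10p + 5 ⇒ 16p = 7 ⇒ p = 7/16, and the value is (6)·(7/16) − 2 = 5/8.
For the smuggler: with q = P(Land), equating Border's and Airport's payoffs gives 9q − 5 = −7q + 5 ⇒ q = 5/8.

9/16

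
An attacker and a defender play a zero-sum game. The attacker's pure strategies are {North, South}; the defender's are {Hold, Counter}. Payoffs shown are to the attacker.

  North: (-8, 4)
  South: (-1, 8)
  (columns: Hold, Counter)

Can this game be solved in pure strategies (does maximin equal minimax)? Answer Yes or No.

Yes

Row minima: North → -8, South → -1; maximin = -1.
Column maxima: Hold → -1, Counter → 8; minimax = -1.
maximin = minimax = -1, so a saddle point exists.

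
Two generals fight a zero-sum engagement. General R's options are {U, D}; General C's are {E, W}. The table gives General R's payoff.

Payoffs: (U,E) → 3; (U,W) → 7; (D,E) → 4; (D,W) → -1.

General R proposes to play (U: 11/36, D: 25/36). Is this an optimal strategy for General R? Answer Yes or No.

No

Against E this mix gives (11/36)·3 + (25/36)·4 = 133/36.
Against W this mix gives (11/36)·7 + (25/36)·(-1) = 13/9.
General C will play W, holding General R to 13/9. Shifting weight toward the row that does better against W would raise this floor (the equalizing mix achieves 31/9 against both W and E), so the proposed strategy is not optimal.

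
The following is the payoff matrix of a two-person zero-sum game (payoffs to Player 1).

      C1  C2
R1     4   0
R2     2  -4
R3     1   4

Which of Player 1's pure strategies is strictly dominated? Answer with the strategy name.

R1 gives a strictly higher payoff than R2 against every column: 4 > 2, 0 > -4.
So R2 is strictly dominated and Player 1 never plays it.

R2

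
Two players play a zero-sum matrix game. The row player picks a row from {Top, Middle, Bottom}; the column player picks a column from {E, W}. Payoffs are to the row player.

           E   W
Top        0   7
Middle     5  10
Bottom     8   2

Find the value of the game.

Row minima: Top → 0, Middle → 5, Bottom → 2; maximin = 5.
Column maxima: E → 8, W → 10; minimax = 8.
5 ≠ 8, so there is no saddle point; optimal play is mixed.
Top is strictly dominated by Middle, so the row player never plays it.
On the remaining 2×2 (Middle, Bottom vs E, W):
Let the row player play Middle with probability p. Expected payoff against E: 5p + 8(1−p) = −3p + 8; against W: 10p + 2(1−p) = 8p + 2.
Setting these equal: −3p + 8 = 8p + 2 ⇒ −11p = -6 ⇒ p = 6/11, and the value is (-3)·(6/11) + 8 = 70/11.
For the column player: with q = P(E), equating Middle's and Bottom's payoffs gives −5q + 10 = 6q + 2 ⇒ q = 8/11.

70/11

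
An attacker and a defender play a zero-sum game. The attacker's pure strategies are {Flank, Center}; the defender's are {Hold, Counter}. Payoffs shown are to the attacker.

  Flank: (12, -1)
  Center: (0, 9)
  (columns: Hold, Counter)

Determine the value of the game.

Row minima: Flank → -1, Center → 0; maximin = 0.
Column maxima: Hold → 12, Counter → 9; minimax = 9.
0 ≠ 9, so there is no saddle point; optimal play is mixed.
Let the attacker play Flank with probability p. Expected payoff against Hold: 12p + 0(1−p) = 12p; against Counter: (-1)p + 9(1−p) = −10p + 9.
Setting these equal: 12p = −10p + 9 ⇒ 22p = 9 ⇒ p = 9/22, and the value is (12)·(9/22) = 54/11.
For the defender: with q = P(Hold), equating Flank's and Center's payoffs gives 13q − 1 = −9q + 9 ⇒ q = 5/11.

54/11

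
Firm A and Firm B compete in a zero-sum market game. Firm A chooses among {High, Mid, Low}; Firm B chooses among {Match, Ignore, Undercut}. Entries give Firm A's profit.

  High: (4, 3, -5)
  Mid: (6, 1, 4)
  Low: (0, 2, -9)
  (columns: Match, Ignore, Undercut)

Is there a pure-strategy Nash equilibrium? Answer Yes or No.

No

Row minima: High → -5, Mid → 1, Low → -9; maximin = 1.
Column maxima: Match → 6, Ignore → 3, Undercut → 4; minimax = 3.
1 ≠ 3, so no pure-strategy equilibrium exists.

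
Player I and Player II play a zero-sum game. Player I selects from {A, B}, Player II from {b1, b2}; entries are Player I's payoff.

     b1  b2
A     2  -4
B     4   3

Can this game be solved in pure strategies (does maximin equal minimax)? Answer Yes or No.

Row minima: A → -4, B → 3; maximin = 3.
Column maxima: b1 → 4, b2 → 3; minimax = 3.
maximin = minimax = 3, so a saddle point exists.

Yes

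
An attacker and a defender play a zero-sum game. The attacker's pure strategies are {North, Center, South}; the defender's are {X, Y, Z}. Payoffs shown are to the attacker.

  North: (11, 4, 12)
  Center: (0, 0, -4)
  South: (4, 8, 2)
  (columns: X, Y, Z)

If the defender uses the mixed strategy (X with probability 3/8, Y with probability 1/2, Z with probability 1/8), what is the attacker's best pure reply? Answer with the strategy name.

North

Expected payoff of North: (3/8)·11 + (1/2)·4 + (1/8)·12 = 61/8.
Expected payoff of Center: (3/8)·0 + (1/2)·0 + (1/8)·(-4) = -1/2.
Expected payoff of South: (3/8)·4 + (1/2)·8 + (1/8)·2 = 23/4.
The largest is 61/8, so the attacker's best response is North.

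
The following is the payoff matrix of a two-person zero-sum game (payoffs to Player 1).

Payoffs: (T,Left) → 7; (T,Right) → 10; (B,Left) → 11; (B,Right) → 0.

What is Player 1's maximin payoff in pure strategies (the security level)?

Row minima: T → 7, B → 0.
The best of these is 7.

7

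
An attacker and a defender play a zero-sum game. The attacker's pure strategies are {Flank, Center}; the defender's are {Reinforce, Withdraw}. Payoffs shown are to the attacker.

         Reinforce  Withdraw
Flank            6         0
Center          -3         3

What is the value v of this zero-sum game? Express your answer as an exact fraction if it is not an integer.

Row minima: Flank → 0, Center → -3; maximin = 0.
Column maxima: Reinforce → 6, Withdraw → 3; minimax = 3.
0 ≠ 3, so there is no saddle point; optimal play is mixed.
Let the attacker play Flank with probability p. Expected payoff against Reinforce: 6p + (-3)(1−p) = 9p − 3; against Withdraw: 0p + 3(1−p) = −3p + 3.
Setting these equal: 9p − 3 = −3p + 3 ⇒ 12p = 6 ⇒ p = 1/2, and the value is (9)·(1/2) − 3 = 3/2.
For the defender: with q = P(Reinforce), equating Flank's and Center's payoffs gives 6q = −6q + 3 ⇒ q = 1/4.

3/2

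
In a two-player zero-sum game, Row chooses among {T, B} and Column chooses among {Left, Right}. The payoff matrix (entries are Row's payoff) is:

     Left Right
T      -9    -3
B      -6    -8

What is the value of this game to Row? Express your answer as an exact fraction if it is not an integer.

-27/4

Row minima: T → -9, B → -8; maximin = -8.
Column maxima: Left → -6, Right → -3; minimax = -6.
-8 ≠ -6, so there is no saddle point; optimal play is mixed.
Let Row play T with probability p. Expected payoff against Left: (-9)p + (-6)(1−p) = −3p − 6; against Right: (-3)p + (-8)(1−p) = 5p − 8.
Setting these equal: −3p − 6 = 5p − 8 ⇒ −8p = -2 ⇒ p = 1/4, and the value is (-3)·(1/4) − 6 = -27/4.
For Column: with q = P(Left), equating T's and B's payoffs gives −6q − 3 = 2q − 8 ⇒ q = 5/8.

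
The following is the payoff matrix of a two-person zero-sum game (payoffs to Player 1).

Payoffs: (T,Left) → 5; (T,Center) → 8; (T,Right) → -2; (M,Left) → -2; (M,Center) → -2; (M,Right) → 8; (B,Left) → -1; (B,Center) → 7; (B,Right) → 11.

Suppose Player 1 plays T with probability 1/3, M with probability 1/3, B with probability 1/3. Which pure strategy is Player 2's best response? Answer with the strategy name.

If Player 2 plays Left, Player 1's expected payoff is (1/3)·5 + (1/3)·(-2) + (1/3)·(-1) = 2/3.
If Player 2 plays Center, Player 1's expected payoff is (1/3)·8 + (1/3)·(-2) + (1/3)·7 = 13/3.
If Player 2 plays Right, Player 1's expected payoff is (1/3)·(-2) + (1/3)·8 + (1/3)·11 = 17/3.
Player 2 minimizes Player 1's payoff; the smallest is 2/3, so the best response is Left.

Left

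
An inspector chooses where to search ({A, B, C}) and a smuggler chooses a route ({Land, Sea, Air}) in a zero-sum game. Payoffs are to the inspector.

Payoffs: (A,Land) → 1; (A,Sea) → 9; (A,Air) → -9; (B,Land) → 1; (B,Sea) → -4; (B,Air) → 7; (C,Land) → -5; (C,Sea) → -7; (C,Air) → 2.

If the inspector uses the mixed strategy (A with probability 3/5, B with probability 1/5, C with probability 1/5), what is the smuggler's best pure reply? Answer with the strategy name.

If the smuggler plays Land, the inspector's expected payoff is (3/5)·1 + (1/5)·1 + (1/5)·(-5) = -1/5.
If the smuggler plays Sea, the inspector's expected payoff is (3/5)·9 + (1/5)·(-4) + (1/5)·(-7) = 16/5.
If the smuggler plays Air, the inspector's expected payoff is (3/5)·(-9) + (1/5)·7 + (1/5)·2 = -18/5.
The smuggler minimizes the inspector's payoff; the smallest is -18/5, so the best response is Air.

Air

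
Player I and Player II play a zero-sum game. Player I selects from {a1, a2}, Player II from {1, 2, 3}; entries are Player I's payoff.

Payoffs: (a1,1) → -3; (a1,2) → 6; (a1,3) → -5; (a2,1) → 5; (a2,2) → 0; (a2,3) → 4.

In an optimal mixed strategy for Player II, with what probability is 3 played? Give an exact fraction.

2/5

Row minima: a1 → -5, a2 → 0; maximin = 0.
Column maxima: 1 → 5, 2 → 6, 3 → 4; minimax = 4.
0 ≠ 4, so there is no saddle point; optimal play is mixed.
1 is strictly dominated by 3 (it gives Player I strictly more in every row), so Player II never plays it.
On the remaining 2×2 (a1, a2 vs 2, 3):
Let Player I play a1 with probability p. Expected payoff against 2: 6p + 0(1−p) = 6p; against 3: (-5)p + 4(1−p) = −9p + 4.
Setting these equal: 6p = −9p + 4 ⇒ 15p = 4 ⇒ p = 4/15, and the value is (6)·(4/15) = 8/5.
For Player II: with q = P(2), equating a1's and a2's payoffs gives 11q − 5 = −4q + 4 ⇒ q = 3/5.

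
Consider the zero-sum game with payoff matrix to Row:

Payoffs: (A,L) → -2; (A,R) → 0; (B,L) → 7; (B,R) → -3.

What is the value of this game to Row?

-1/2

Row minima: A → -2, B → -3; maximin = -2.
Column maxima: L → 7, R → 0; minimax = 0.
-2 ≠ 0, so there is no saddle point; optimal play is mixed.
Let Row play A with probability p. Expected payoff against L: (-2)p + 7(1−p) = −9p + 7; against R: 0p + (-3)(1−p) = 3p − 3.
Setting these equal: −9p + 7 = 3p − 3 ⇒ −12p = -10 ⇒ p = 5/6, and the value is (-9)·(5/6) + 7 = -1/2.
For Column: with q = P(L), equating A's and B's payoffs gives −2q = 10q − 3 ⇒ q = 1/4.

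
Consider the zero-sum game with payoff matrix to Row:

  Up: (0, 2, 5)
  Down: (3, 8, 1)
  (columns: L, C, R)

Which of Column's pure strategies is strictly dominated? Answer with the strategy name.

C

L holds Row's payoff strictly below C in every row: 0 < 2, 3 < 8.
So C is strictly dominated for Column.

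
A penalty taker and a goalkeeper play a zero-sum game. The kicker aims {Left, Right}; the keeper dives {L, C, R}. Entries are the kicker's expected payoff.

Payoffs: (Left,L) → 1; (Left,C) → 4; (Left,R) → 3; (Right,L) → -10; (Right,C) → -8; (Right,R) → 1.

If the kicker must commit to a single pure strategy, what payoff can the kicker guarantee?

1

Row minima: Left → 1, Right → -10.
The best of these is 1.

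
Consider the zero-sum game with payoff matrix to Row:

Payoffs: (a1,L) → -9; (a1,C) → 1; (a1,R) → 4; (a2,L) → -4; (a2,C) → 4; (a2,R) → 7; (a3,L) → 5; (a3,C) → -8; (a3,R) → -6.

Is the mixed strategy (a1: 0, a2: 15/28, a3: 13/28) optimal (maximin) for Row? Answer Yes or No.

No

Against L this mix gives (15/28)·(-4) + (13/28)·5 = 5/28.
Against C this mix gives (15/28)·4 + (13/28)·(-8) = -11/7.
Against R this mix gives (15/28)·7 + (13/28)·(-6) = 27/28.
Column will play C, holding Row to -11/7. Shifting weight toward the row that does better against C would raise this floor (the equalizing mix achieves -4/7 against both C and L), so the proposed strategy is not optimal.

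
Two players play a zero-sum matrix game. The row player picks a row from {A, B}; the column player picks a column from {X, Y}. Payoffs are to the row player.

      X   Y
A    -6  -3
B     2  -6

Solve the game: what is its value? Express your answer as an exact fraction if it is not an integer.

-42/11

Row minima: A → -6, B → -6; maximin = -6.
Column maxima: X → 2, Y → -3; minimax = -3.
-6 ≠ -3, so there is no saddle point; optimal play is mixed.
Let the row player play A with probability p. Expected payoff against X: (-6)p + 2(1−p) = −8p + 2; against Y: (-3)p + (-6)(1−p) = 3p − 6.
Setting these equal: −8p + 2 = 3p − 6 ⇒ −11p = -8 ⇒ p = 8/11, and the value is (-8)·(8/11) + 2 = -42/11.
For the column player: with q = P(X), equating A's and B's payoffs gives −3q − 3 = 8q − 6 ⇒ q = 3/11.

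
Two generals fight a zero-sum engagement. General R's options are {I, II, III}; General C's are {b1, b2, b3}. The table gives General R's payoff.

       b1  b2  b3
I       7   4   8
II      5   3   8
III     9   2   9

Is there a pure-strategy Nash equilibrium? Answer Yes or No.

Row minima: I → 4, II → 3, III → 2; maximin = 4.
Column maxima: b1 → 9, b2 → 4, b3 → 9; minimax = 4.
maximin = minimax = 4, so a saddle point exists.

Yes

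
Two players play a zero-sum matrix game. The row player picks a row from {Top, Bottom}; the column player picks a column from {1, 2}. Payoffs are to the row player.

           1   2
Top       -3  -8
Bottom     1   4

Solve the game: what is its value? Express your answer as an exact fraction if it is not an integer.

1

Row minima: Top → -8, Bottom → 1; maximin = 1.
Column maxima: 1 → 1, 2 → 4; minimax = 1.
Since maximin = minimax = 1, there is a saddle point and the value is 1.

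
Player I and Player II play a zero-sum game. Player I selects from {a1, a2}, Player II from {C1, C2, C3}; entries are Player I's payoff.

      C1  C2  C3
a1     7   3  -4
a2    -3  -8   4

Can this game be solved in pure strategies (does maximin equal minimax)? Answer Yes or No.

Row minima: a1 → -4, a2 → -8; maximin = -4.
Column maxima: C1 → 7, C2 → 3, C3 → 4; minimax = 3.
-4 ≠ 3, so no pure-strategy equilibrium exists.

No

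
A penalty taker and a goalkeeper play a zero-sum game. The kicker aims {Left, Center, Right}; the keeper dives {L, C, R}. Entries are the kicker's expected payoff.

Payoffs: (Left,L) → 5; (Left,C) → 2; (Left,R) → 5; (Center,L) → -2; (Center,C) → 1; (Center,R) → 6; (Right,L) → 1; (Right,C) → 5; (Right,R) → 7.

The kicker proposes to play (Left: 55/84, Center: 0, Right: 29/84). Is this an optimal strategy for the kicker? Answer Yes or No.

No

Against L this mix gives (55/84)·5 + (29/84)·1 = 76/21.
Against C this mix gives (55/84)·2 + (29/84)·5 = 85/28.
Against R this mix gives (55/84)·5 + (29/84)·7 = 239/42.
The keeper will play C, holding the kicker to 85/28. Shifting weight toward the row that does better against C would raise this floor (the equalizing mix achieves 23/7 against both C and L), so the proposed strategy is not optimal.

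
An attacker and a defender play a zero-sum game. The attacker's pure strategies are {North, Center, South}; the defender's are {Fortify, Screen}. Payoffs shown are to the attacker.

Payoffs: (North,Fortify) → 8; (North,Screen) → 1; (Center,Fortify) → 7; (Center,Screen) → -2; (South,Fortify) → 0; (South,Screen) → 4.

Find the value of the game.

Row minima: North → 1, Center → -2, South → 0; maximin = 1.
Column maxima: Fortify → 8, Screen → 4; minimax = 4.
1 ≠ 4, so there is no saddle point; optimal play is mixed.
Center is strictly dominated by North, so the attacker never plays it.
On the remaining 2×2 (North, South vs Fortify, Screen):
Let the attacker play North with probability p. Expected payoff against Fortify: 8p + 0(1−p) = 8p; against Screen: 1p + 4(1−p) = −3p + 4.
Setting these equal: 8p = −3p + 4 ⇒ 11p = 4 ⇒ p = 4/11, and the value is (8)·(4/11) = 32/11.
For the defender: with q = P(Fortify), equating North's and South's payoffs gives 7q + 1 = −4q + 4 ⇒ q = 3/11.

32/11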